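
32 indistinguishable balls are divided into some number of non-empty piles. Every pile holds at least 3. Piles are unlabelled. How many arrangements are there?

There are 468 such partitions.

468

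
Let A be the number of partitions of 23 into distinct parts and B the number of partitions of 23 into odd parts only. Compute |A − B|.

Partitions of 23 into distinct parts: 104.
Partitions of 23 into odd parts only: 104.
|104 − 104| = 0.

0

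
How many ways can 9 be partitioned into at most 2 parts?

5

Enumerating:
9
1+8
2+7
3+6
4+5
Counting gives 5.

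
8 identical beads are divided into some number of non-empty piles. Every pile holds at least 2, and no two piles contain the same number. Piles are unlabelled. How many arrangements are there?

The partitions of 8 that satisfy the conditions:
8
6, 2
5, 3

3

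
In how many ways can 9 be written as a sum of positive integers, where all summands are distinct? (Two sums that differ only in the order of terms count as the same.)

8

Listing the qualifying partitions of 9:
9
8+1
7+2
6+3
6+2+1
5+4
5+3+1
4+3+2
That's 8 in total.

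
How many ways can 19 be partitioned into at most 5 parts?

There are 164 such partitions.

164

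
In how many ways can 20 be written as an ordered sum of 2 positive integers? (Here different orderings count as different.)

By stars and bars with positive parts, the count is C(19,1) = 19.

19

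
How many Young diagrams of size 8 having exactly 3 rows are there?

5

Listing the qualifying partitions of 8:
1 + 1 + 6
1 + 2 + 5
1 + 3 + 4
2 + 2 + 4
2 + 3 + 3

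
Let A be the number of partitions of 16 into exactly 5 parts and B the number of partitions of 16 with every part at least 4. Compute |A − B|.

Partitions of 16 into exactly 5 parts: 37.
Partitions of 16 with every part at least 4: 11.
|37 − 11| = 26.

26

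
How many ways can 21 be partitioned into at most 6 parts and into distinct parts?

76

Systematic enumeration (by largest part, then next-largest, …) yields 76.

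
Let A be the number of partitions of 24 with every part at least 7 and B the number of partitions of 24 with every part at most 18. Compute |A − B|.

Partitions of 24 with every part at least 7: 10.
Partitions of 24 with every part at most 18: 1556.
|10 − 1556| = 1546.

1546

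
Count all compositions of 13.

4096

Each of the 12 gaps between 13 units is either a break or not: 2^12 = 4096.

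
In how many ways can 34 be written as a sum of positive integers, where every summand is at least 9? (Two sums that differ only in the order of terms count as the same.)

18

The partitions of 34 that satisfy the conditions:
34
25,9
24,10
23,11
22,12
21,13
20,14
19,15
18,16
17,17
16,9,9
15,10,9
14,11,9
14,10,10
13,12,9
13,11,10
12,12,10
12,11,11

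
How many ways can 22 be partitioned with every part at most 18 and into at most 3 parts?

There are too many to list fully; the first 12 (by largest part) are:
18 + 4
18 + 3 + 1
18 + 2 + 2
17 + 5
17 + 4 + 1
17 + 3 + 2
16 + 6
16 + 5 + 1
16 + 4 + 2
16 + 3 + 3
15 + 7
15 + 6 + 1
…and 34 more, for 46 total.

46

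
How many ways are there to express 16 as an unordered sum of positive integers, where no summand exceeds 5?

A full systematic count gives 101.

101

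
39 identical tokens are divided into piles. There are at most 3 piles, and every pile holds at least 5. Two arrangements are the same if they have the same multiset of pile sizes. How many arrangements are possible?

Systematic enumeration (by largest part, then next-largest, …) yields 77.

77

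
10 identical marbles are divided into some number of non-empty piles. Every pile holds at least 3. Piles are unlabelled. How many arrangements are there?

Listing the qualifying partitions of 10:
10
7 + 3
6 + 4
5 + 5
4 + 3 + 3

5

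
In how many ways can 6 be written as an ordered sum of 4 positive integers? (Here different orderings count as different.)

10

A composition of 6 into 4 positive parts is chosen by placing 3 dividers among the 5 gaps between 6 units: C(5,3) = 10.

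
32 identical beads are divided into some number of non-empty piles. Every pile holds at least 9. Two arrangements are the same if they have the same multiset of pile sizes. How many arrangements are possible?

Enumerating:
32
23, 9
22, 10
21, 11
20, 12
19, 13
18, 14
17, 15
16, 16
14, 9, 9
13, 10, 9
12, 11, 9
12, 10, 10
11, 11, 10
Counting gives 14.

14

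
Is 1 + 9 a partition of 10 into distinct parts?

The parts sum to 10, and the condition 'all summands are distinct' holds.

Yes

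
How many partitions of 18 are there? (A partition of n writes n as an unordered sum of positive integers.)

385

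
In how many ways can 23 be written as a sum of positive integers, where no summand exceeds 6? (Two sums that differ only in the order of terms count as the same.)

Systematic enumeration (by largest part, then next-largest, …) yields 454.

454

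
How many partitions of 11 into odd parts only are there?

They are:
11
9+1+1
7+3+1
7+1+1+1+1
5+5+1
5+3+3
5+3+1+1+1
5+1+1+1+1+1+1
3+3+3+1+1
3+3+1+1+1+1+1
3+1+1+1+1+1+1+1+1
1+1+1+1+1+1+1+1+1+1+1
Counting gives 12.

12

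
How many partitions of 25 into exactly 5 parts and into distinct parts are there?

30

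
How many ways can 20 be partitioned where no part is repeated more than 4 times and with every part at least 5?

13

Listing the qualifying partitions of 20:
20
15,5
14,6
13,7
12,8
11,9
10,10
10,5,5
9,6,5
8,7,5
8,6,6
7,7,6
5,5,5,5
That's 13 in total.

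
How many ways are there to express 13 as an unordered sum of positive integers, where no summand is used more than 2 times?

There are too many to list fully; the first 12 (by largest part) are:
13
12, 1
11, 2
11, 1, 1
10, 3
10, 2, 1
9, 4
9, 3, 1
9, 2, 2
9, 2, 1, 1
8, 5
8, 4, 1
…and 32 more, for 44 total.

44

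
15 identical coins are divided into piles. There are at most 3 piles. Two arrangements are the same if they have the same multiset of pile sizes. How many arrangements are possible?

27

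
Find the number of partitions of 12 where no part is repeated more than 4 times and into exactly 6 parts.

They are:
6 + 2 + 1 + 1 + 1 + 1
5 + 3 + 1 + 1 + 1 + 1
5 + 2 + 2 + 1 + 1 + 1
4 + 4 + 1 + 1 + 1 + 1
4 + 3 + 2 + 1 + 1 + 1
4 + 2 + 2 + 2 + 1 + 1
3 + 3 + 3 + 1 + 1 + 1
3 + 3 + 2 + 2 + 1 + 1
3 + 2 + 2 + 2 + 2 + 1
Counting gives 9.

9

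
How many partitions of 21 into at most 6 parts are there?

Direct enumeration gives 331 partitions.

331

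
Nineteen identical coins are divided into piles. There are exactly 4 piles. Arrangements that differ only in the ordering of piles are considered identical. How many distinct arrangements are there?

54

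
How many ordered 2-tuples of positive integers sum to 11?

By stars and bars with positive parts, the count is C(10,1) = 10.

10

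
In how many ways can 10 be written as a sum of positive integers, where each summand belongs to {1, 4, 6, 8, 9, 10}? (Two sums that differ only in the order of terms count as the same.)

8

The partitions of 10 that satisfy the conditions:
10
9 + 1
8 + 1 + 1
6 + 4
6 + 1 + 1 + 1 + 1
4 + 4 + 1 + 1
4 + 1 + 1 + 1 + 1 + 1 + 1
1 + 1 + 1 + 1 + 1 + 1 + 1 + 1 + 1 + 1
That's 8 in total.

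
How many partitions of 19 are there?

Systematic enumeration (by largest part, then next-largest, …) yields 490.

490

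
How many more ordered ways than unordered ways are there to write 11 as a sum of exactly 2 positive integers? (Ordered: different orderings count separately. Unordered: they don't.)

Ordered (compositions into 2 parts): C(10,1) = 10.
Unordered (partitions into 2 parts): 5.
Difference: 10 − 5 = 5.

5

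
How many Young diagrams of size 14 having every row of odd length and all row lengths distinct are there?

They are:
13 + 1
11 + 3
9 + 5

3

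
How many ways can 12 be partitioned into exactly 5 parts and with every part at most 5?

They are:
5+4+1+1+1
5+3+2+1+1
5+2+2+2+1
4+4+2+1+1
4+3+3+1+1
4+3+2+2+1
4+2+2+2+2
3+3+3+2+1
3+3+2+2+2

9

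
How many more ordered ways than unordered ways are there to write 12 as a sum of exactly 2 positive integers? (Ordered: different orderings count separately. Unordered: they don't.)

5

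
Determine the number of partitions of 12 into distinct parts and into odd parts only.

Listing the qualifying partitions of 12:
1 + 11
3 + 9
5 + 7
That's 3 in total.

3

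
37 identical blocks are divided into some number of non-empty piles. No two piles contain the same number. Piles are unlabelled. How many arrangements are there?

760

Direct enumeration gives 760 partitions.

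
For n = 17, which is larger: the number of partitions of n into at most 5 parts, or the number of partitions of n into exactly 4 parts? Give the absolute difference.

80

Partitions of 17 into at most 5 parts: 119.
Partitions of 17 into exactly 4 parts: 39.
|119 − 39| = 80.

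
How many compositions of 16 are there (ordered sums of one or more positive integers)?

The number of compositions of n is 2^(n−1); here 2^15 = 32768.

32768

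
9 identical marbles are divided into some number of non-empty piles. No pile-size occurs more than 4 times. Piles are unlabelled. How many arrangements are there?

25

Listing the qualifying partitions of 9:
9
1 + 8
2 + 7
1 + 1 + 7
3 + 6
1 + 2 + 6
1 + 1 + 1 + 6
4 + 5
1 + 3 + 5
2 + 2 + 5
1 + 1 + 2 + 5
1 + 1 + 1 + 1 + 5
1 + 4 + 4
2 + 3 + 4
1 + 1 + 3 + 4
1 + 2 + 2 + 4
1 + 1 + 1 + 2 + 4
3 + 3 + 3
1 + 2 + 3 + 3
1 + 1 + 1 + 3 + 3
2 + 2 + 2 + 3
1 + 1 + 2 + 2 + 3
1 + 1 + 1 + 1 + 2 + 3
1 + 2 + 2 + 2 + 2
1 + 1 + 1 + 2 + 2 + 2
That's 25 in total.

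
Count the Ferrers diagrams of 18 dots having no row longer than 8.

Systematic enumeration (by largest part, then next-largest, …) yields 288.

288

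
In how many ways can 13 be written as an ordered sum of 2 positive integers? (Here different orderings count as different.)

Place 1 bars in the 12 internal gaps of a row of 13 dots: C(12,1) = 12.

12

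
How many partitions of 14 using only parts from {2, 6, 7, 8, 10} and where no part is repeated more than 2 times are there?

4

The partitions of 14 that satisfy the conditions:
10, 2, 2
8, 6
7, 7
6, 6, 2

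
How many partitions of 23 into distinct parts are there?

There are 104 such partitions.

104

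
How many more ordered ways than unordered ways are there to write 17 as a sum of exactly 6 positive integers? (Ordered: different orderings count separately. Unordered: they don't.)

4324

Compositions: C(16,5) = 4368.
Unordered (partitions into 6 parts): 44.
Difference: 4368 − 44 = 4324.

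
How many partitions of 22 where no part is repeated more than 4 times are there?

628

Counting exhaustively, 628 partitions satisfy the conditions.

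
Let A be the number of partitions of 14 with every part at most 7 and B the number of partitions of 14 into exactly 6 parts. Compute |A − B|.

85

Partitions of 14 with every part at most 7: 105.
Partitions of 14 into exactly 6 parts: 20.
|105 − 20| = 85.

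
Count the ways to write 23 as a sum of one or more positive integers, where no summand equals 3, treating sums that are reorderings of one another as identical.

628

Direct enumeration gives 628 partitions.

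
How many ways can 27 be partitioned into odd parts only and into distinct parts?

14

They are:
27
1 + 3 + 23
1 + 5 + 21
1 + 7 + 19
3 + 5 + 19
1 + 9 + 17
3 + 7 + 17
1 + 11 + 15
3 + 9 + 15
5 + 7 + 15
3 + 11 + 13
5 + 9 + 13
7 + 9 + 11
1 + 3 + 5 + 7 + 11
That's 14 in total.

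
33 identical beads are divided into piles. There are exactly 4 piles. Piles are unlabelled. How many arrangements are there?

270

There are 270 such partitions.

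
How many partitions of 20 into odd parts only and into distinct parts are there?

Listing the qualifying partitions of 20:
1 + 19
3 + 17
5 + 15
7 + 13
9 + 11
1 + 3 + 5 + 11
1 + 3 + 7 + 9
That's 7 in total.

7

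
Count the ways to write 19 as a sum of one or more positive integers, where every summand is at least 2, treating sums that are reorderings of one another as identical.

105

Counting exhaustively, 105 partitions satisfy the conditions.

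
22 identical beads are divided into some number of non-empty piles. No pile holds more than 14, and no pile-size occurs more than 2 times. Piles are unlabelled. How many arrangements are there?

266

Counting exhaustively, 266 partitions satisfy the conditions.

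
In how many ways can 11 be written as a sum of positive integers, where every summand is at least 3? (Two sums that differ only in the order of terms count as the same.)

The partitions of 11 that satisfy the conditions:
11
8+3
7+4
6+5
5+3+3
4+4+3

6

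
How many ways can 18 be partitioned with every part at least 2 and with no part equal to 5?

64

There are too many to list fully; the first 12 (by largest part) are:
18
16, 2
15, 3
14, 4
14, 2, 2
13, 3, 2
12, 6
12, 4, 2
12, 3, 3
12, 2, 2, 2
11, 7
11, 4, 3
…and 52 more, for 64 total.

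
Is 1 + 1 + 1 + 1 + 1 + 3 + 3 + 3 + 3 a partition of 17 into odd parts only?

Yes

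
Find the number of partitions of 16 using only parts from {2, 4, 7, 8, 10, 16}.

13

Listing the qualifying partitions of 16:
16
2, 4, 10
2, 2, 2, 10
8, 8
4, 4, 8
2, 2, 4, 8
2, 2, 2, 2, 8
2, 7, 7
4, 4, 4, 4
2, 2, 4, 4, 4
2, 2, 2, 2, 4, 4
2, 2, 2, 2, 2, 2, 4
2, 2, 2, 2, 2, 2, 2, 2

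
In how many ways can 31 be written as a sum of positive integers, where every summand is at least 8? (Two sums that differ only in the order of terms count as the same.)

17

Listing the qualifying partitions of 31:
31
23 + 8
22 + 9
21 + 10
20 + 11
19 + 12
18 + 13
17 + 14
16 + 15
15 + 8 + 8
14 + 9 + 8
13 + 10 + 8
13 + 9 + 9
12 + 11 + 8
12 + 10 + 9
11 + 11 + 9
11 + 10 + 10
That's 17 in total.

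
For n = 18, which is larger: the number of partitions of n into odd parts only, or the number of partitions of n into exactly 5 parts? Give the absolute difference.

11

Partitions of 18 into odd parts only: 46.
Partitions of 18 into exactly 5 parts: 57.
|46 − 57| = 11.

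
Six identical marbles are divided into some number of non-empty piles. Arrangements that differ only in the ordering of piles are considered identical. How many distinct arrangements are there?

The partitions of 6 that satisfy the conditions:
6
5, 1
4, 2
4, 1, 1
3, 3
3, 2, 1
3, 1, 1, 1
2, 2, 2
2, 2, 1, 1
2, 1, 1, 1, 1
1, 1, 1, 1, 1, 1
That's 11 in total.

11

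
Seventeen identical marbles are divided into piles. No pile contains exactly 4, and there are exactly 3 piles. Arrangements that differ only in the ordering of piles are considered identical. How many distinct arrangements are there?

The partitions of 17 that satisfy the conditions:
15 + 1 + 1
14 + 2 + 1
13 + 3 + 1
13 + 2 + 2
12 + 3 + 2
11 + 5 + 1
11 + 3 + 3
10 + 6 + 1
10 + 5 + 2
9 + 7 + 1
9 + 6 + 2
9 + 5 + 3
8 + 8 + 1
8 + 7 + 2
8 + 6 + 3
7 + 7 + 3
7 + 5 + 5
6 + 6 + 5
That's 18 in total.

18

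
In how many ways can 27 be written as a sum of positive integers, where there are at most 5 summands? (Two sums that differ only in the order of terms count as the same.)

480

Counting exhaustively, 480 partitions satisfy the conditions.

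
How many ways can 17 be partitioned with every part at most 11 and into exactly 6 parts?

43

A partial list (first 12 by largest part):
11, 2, 1, 1, 1, 1
10, 3, 1, 1, 1, 1
10, 2, 2, 1, 1, 1
9, 4, 1, 1, 1, 1
9, 3, 2, 1, 1, 1
9, 2, 2, 2, 1, 1
8, 5, 1, 1, 1, 1
8, 4, 2, 1, 1, 1
8, 3, 3, 1, 1, 1
8, 3, 2, 2, 1, 1
8, 2, 2, 2, 2, 1
7, 6, 1, 1, 1, 1
…and 31 more, for 43 total.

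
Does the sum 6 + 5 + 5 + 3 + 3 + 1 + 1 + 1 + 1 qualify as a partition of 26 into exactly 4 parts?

The parts sum to 26, and the condition 'there are exactly 4 summands' is violated.

No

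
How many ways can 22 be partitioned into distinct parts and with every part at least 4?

Listing the qualifying partitions of 22:
22
4+18
5+17
6+16
7+15
8+14
9+13
4+5+13
10+12
4+6+12
4+7+11
5+6+11
4+8+10
5+7+10
5+8+9
6+7+9
4+5+6+7
That's 17 in total.

17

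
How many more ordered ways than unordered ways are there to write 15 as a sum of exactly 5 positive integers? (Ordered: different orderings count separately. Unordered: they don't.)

Compositions: C(14,4) = 1001.
Unordered (partitions into 5 parts): 30.
Difference: 1001 − 30 = 971.

971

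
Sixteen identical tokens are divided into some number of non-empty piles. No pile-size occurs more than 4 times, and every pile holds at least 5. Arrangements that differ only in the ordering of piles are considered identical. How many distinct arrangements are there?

6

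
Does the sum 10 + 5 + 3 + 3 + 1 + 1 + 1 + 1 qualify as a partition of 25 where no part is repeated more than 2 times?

The parts sum to 25, and the condition 'no summand is used more than 2 times' is violated.

No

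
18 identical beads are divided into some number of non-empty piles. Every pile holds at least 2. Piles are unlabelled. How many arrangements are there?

88

A full systematic count gives 88.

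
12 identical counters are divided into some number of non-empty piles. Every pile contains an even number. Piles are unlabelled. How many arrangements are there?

Listing the qualifying partitions of 12:
12
10 + 2
8 + 4
8 + 2 + 2
6 + 6
6 + 4 + 2
6 + 2 + 2 + 2
4 + 4 + 4
4 + 4 + 2 + 2
4 + 2 + 2 + 2 + 2
2 + 2 + 2 + 2 + 2 + 2
Counting gives 11.

11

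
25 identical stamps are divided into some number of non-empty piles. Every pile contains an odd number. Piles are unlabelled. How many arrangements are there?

142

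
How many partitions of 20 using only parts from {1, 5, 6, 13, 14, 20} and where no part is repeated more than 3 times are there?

7

The partitions of 20 that satisfy the conditions:
20
14, 6
14, 5, 1
13, 6, 1
13, 5, 1, 1
6, 6, 6, 1, 1
6, 6, 5, 1, 1, 1
Counting gives 7.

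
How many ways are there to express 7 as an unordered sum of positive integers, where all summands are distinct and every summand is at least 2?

Enumerating:
7
5+2
4+3

3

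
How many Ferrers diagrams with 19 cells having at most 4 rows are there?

94

A full systematic count gives 94.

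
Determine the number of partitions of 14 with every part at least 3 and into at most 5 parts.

The partitions of 14 that satisfy the conditions:
14
11, 3
10, 4
9, 5
8, 6
8, 3, 3
7, 7
7, 4, 3
6, 5, 3
6, 4, 4
5, 5, 4
5, 3, 3, 3
4, 4, 3, 3

13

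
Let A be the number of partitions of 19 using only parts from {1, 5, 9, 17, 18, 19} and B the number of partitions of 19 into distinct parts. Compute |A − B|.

Partitions of 19 using only parts from {1, 5, 9, 17, 18, 19}: 11.
Partitions of 19 into distinct parts: 54.
|11 − 54| = 43.

43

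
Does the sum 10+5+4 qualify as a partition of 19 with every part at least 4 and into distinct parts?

Yes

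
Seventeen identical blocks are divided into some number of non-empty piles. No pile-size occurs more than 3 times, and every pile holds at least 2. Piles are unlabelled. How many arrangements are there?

56

A partial list (first 12 by largest part):
17
15+2
14+3
13+4
13+2+2
12+5
12+3+2
11+6
11+4+2
11+3+3
11+2+2+2
10+7
…and 44 more, for 56 total.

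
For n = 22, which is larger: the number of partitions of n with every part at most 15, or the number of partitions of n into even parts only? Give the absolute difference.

Partitions of 22 with every part at most 15: 972.
Partitions of 22 into even parts only: 56.
|972 − 56| = 916.

916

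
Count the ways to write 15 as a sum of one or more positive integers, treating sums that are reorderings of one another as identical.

176

Systematic enumeration (by largest part, then next-largest, …) yields 176.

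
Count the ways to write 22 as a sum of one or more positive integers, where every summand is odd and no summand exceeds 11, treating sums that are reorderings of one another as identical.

70

There are too many to list fully; the first 12 (by largest part) are:
11,11
11,9,1,1
11,7,3,1
11,7,1,1,1,1
11,5,5,1
11,5,3,3
11,5,3,1,1,1
11,5,1,1,1,1,1,1
11,3,3,3,1,1
11,3,3,1,1,1,1,1
11,3,1,1,1,1,1,1,1,1
11,1,1,1,1,1,1,1,1,1,1,1
…and 58 more, for 70 total.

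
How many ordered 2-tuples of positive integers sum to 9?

Place 1 bars in the 8 internal gaps of a row of 9 dots: C(8,1) = 8.

8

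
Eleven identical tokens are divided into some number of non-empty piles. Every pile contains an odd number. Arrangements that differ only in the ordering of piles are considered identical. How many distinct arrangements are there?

Listing the qualifying partitions of 11:
11
9+1+1
7+3+1
7+1+1+1+1
5+5+1
5+3+3
5+3+1+1+1
5+1+1+1+1+1+1
3+3+3+1+1
3+3+1+1+1+1+1
3+1+1+1+1+1+1+1+1
1+1+1+1+1+1+1+1+1+1+1
Counting gives 12.

12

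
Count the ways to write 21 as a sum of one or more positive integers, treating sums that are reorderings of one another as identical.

Counting exhaustively, 792 partitions satisfy the conditions.

792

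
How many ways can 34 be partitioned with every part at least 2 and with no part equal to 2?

A full systematic count gives 660.

660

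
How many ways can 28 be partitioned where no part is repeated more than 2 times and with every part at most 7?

87

Systematic enumeration (by largest part, then next-largest, …) yields 87.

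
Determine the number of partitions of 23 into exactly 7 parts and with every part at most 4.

The partitions of 23 that satisfy the conditions:
1, 2, 4, 4, 4, 4, 4
1, 3, 3, 4, 4, 4, 4
2, 2, 3, 4, 4, 4, 4
2, 3, 3, 3, 4, 4, 4
3, 3, 3, 3, 3, 4, 4
Counting gives 5.

5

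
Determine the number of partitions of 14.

Direct enumeration gives 135 partitions.

135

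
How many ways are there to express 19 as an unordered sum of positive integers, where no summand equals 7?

413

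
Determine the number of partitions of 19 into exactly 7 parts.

65

There are too many to list fully; the first 12 (by largest part) are:
13 + 1 + 1 + 1 + 1 + 1 + 1
12 + 2 + 1 + 1 + 1 + 1 + 1
11 + 3 + 1 + 1 + 1 + 1 + 1
11 + 2 + 2 + 1 + 1 + 1 + 1
10 + 4 + 1 + 1 + 1 + 1 + 1
10 + 3 + 2 + 1 + 1 + 1 + 1
10 + 2 + 2 + 2 + 1 + 1 + 1
9 + 5 + 1 + 1 + 1 + 1 + 1
9 + 4 + 2 + 1 + 1 + 1 + 1
9 + 3 + 3 + 1 + 1 + 1 + 1
9 + 3 + 2 + 2 + 1 + 1 + 1
9 + 2 + 2 + 2 + 2 + 1 + 1
…and 53 more, for 65 total.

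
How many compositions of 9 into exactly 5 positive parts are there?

By stars and bars with positive parts, the count is C(8,4) = 70.

70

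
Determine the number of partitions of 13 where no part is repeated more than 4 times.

76

Systematic enumeration (by largest part, then next-largest, …) yields 76.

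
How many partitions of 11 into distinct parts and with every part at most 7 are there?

The partitions of 11 that satisfy the conditions:
7 + 4
7 + 3 + 1
6 + 5
6 + 4 + 1
6 + 3 + 2
5 + 4 + 2
5 + 3 + 2 + 1
That's 7 in total.

7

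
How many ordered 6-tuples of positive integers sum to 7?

6

Equivalently, choose which 5 of the 6 gaps become plus signs: C(6,5) = 6.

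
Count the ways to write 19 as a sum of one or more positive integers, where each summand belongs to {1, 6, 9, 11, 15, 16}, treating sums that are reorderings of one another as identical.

11

Enumerating:
16+1+1+1
15+1+1+1+1
11+6+1+1
11+1+1+1+1+1+1+1+1
9+9+1
9+6+1+1+1+1
9+1+1+1+1+1+1+1+1+1+1
6+6+6+1
6+6+1+1+1+1+1+1+1
6+1+1+1+1+1+1+1+1+1+1+1+1+1
1+1+1+1+1+1+1+1+1+1+1+1+1+1+1+1+1+1+1
Counting gives 11.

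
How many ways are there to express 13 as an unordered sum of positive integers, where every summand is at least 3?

The partitions of 13 that satisfy the conditions:
13
10+3
9+4
8+5
7+6
7+3+3
6+4+3
5+5+3
5+4+4
4+3+3+3
That's 10 in total.

10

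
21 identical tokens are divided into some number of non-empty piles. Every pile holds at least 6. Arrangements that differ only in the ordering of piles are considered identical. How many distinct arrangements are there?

9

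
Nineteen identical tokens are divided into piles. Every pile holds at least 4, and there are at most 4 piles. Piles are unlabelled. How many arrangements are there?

18

Listing the qualifying partitions of 19:
19
15+4
14+5
13+6
12+7
11+8
11+4+4
10+9
10+5+4
9+6+4
9+5+5
8+7+4
8+6+5
7+7+5
7+6+6
7+4+4+4
6+5+4+4
5+5+5+4
Counting gives 18.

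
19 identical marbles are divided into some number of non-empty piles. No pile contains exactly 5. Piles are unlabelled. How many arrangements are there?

Systematic enumeration (by largest part, then next-largest, …) yields 355.

355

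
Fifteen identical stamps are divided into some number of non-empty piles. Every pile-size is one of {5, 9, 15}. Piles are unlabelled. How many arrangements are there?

They are:
15
5 + 5 + 5
That's 2 in total.

2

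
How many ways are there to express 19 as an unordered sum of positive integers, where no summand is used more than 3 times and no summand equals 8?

Systematic enumeration (by largest part, then next-largest, …) yields 220.

220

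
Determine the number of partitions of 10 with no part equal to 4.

31

A partial list (first 12 by largest part):
10
9+1
8+2
8+1+1
7+3
7+2+1
7+1+1+1
6+3+1
6+2+2
6+2+1+1
6+1+1+1+1
5+5
…and 19 more, for 31 total.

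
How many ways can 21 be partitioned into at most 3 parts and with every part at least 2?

A partial list (first 12 by largest part):
21
2+19
3+18
4+17
2+2+17
5+16
2+3+16
6+15
2+4+15
3+3+15
7+14
2+5+14
…and 25 more, for 37 total.

37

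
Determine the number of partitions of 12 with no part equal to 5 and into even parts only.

The partitions of 12 that satisfy the conditions:
12
2 + 10
4 + 8
2 + 2 + 8
6 + 6
2 + 4 + 6
2 + 2 + 2 + 6
4 + 4 + 4
2 + 2 + 4 + 4
2 + 2 + 2 + 2 + 4
2 + 2 + 2 + 2 + 2 + 2
That's 11 in total.

11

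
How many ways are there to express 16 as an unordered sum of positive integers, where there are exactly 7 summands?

There are too many to list fully; the first 12 (by largest part) are:
1,1,1,1,1,1,10
1,1,1,1,1,2,9
1,1,1,1,1,3,8
1,1,1,1,2,2,8
1,1,1,1,1,4,7
1,1,1,1,2,3,7
1,1,1,2,2,2,7
1,1,1,1,1,5,6
1,1,1,1,2,4,6
1,1,1,1,3,3,6
1,1,1,2,2,3,6
1,1,2,2,2,2,6
…and 16 more, for 28 total.

28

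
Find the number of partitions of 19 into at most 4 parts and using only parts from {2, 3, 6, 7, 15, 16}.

Listing the qualifying partitions of 19:
16 + 3
15 + 2 + 2
7 + 7 + 3 + 2
7 + 6 + 6
7 + 6 + 3 + 3

5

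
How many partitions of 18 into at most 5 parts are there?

141

A full systematic count gives 141.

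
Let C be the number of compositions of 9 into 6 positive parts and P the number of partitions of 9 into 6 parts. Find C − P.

53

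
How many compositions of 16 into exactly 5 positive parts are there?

Equivalently, choose which 4 of the 15 gaps become plus signs: C(15,4) = 1365.

1365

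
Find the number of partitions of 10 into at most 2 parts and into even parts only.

Listing the qualifying partitions of 10:
10
8,2
6,4
That's 3 in total.

3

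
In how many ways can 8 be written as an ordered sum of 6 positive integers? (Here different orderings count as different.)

21

Equivalently, choose which 5 of the 7 gaps become plus signs: C(7,5) = 21.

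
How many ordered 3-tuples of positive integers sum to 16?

105

A composition of 16 into 3 positive parts is chosen by placing 2 dividers among the 15 gaps between 16 units: C(15,2) = 105.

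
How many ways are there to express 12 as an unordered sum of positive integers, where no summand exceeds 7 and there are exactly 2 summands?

They are:
7 + 5
6 + 6

2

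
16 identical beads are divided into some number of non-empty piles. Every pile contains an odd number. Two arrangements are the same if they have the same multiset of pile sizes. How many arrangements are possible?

There are too many to list fully; the first 12 (by largest part) are:
1 + 15
3 + 13
1 + 1 + 1 + 13
5 + 11
1 + 1 + 3 + 11
1 + 1 + 1 + 1 + 1 + 11
7 + 9
1 + 1 + 5 + 9
1 + 3 + 3 + 9
1 + 1 + 1 + 1 + 3 + 9
1 + 1 + 1 + 1 + 1 + 1 + 1 + 9
1 + 1 + 7 + 7
…and 20 more, for 32 total.

32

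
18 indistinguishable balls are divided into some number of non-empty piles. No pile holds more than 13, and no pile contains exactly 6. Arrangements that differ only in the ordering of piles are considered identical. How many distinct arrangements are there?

Direct enumeration gives 296 partitions.

296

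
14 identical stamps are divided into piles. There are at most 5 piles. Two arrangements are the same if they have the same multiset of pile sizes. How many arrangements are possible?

There are too many to list fully; the first 12 (by largest part) are:
14
13 + 1
12 + 2
12 + 1 + 1
11 + 3
11 + 2 + 1
11 + 1 + 1 + 1
10 + 4
10 + 3 + 1
10 + 2 + 2
10 + 2 + 1 + 1
10 + 1 + 1 + 1 + 1
…and 58 more, for 70 total.

70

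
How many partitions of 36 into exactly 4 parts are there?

351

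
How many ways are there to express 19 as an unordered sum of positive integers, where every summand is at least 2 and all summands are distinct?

A partial list (first 12 by largest part):
19
17, 2
16, 3
15, 4
14, 5
14, 3, 2
13, 6
13, 4, 2
12, 7
12, 5, 2
12, 4, 3
11, 8
…and 17 more, for 29 total.

29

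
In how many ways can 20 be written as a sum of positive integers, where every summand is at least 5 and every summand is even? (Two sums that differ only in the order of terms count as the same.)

5

The partitions of 20 that satisfy the conditions:
20
14, 6
12, 8
10, 10
8, 6, 6
Counting gives 5.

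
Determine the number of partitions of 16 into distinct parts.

A partial list (first 12 by largest part):
16
15, 1
14, 2
13, 3
13, 2, 1
12, 4
12, 3, 1
11, 5
11, 4, 1
11, 3, 2
10, 6
10, 5, 1
…and 20 more, for 32 total.

32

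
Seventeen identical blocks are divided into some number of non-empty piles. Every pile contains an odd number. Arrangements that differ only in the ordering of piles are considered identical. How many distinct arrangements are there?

38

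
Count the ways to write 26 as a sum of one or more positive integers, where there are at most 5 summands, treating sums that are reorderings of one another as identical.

There are 427 such partitions.

427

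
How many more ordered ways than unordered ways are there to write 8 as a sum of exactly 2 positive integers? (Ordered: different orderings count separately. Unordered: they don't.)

3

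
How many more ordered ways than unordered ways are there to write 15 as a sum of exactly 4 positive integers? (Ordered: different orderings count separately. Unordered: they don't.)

Ordered (compositions into 4 parts): C(14,3) = 364.
Partitions of 15 into exactly 4 parts: 27.
Difference: 364 − 27 = 337.

337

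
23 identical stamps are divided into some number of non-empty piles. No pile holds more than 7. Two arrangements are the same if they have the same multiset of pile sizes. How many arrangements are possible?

618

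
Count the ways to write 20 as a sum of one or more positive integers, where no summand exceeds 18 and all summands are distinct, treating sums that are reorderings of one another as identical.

There are too many to list fully; the first 12 (by largest part) are:
2, 18
3, 17
1, 2, 17
4, 16
1, 3, 16
5, 15
1, 4, 15
2, 3, 15
6, 14
1, 5, 14
2, 4, 14
1, 2, 3, 14
…and 50 more, for 62 total.

62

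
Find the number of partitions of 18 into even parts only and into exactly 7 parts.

They are:
6, 2, 2, 2, 2, 2, 2
4, 4, 2, 2, 2, 2, 2

2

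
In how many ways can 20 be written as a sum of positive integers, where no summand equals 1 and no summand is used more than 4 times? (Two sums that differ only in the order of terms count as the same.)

Enumerating by decreasing first part gives 122 partitions in all.

122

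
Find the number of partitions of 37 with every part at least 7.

There are too many to list fully; the first 12 (by largest part) are:
37
30, 7
29, 8
28, 9
27, 10
26, 11
25, 12
24, 13
23, 14
23, 7, 7
22, 15
22, 8, 7
…and 51 more, for 63 total.

63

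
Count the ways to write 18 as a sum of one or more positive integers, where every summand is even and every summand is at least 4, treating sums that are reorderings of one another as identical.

They are:
18
14, 4
12, 6
10, 8
10, 4, 4
8, 6, 4
6, 6, 6
6, 4, 4, 4
That's 8 in total.

8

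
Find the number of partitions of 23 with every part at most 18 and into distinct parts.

Direct enumeration gives 97 partitions.

97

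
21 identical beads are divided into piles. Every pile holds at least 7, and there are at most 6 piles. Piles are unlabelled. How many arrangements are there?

6

The partitions of 21 that satisfy the conditions:
21
14 + 7
13 + 8
12 + 9
11 + 10
7 + 7 + 7
Counting gives 6.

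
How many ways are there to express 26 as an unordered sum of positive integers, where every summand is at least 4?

A partial list (first 12 by largest part):
26
4+22
5+21
6+20
7+19
8+18
4+4+18
9+17
4+5+17
10+16
4+6+16
5+5+16
…and 58 more, for 70 total.

70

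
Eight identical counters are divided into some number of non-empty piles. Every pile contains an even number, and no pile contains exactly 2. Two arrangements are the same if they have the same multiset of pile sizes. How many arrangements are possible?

2

Enumerating:
8
4+4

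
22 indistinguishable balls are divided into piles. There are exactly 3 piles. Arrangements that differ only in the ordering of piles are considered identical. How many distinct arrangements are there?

There are too many to list fully; the first 12 (by largest part) are:
20+1+1
19+2+1
18+3+1
18+2+2
17+4+1
17+3+2
16+5+1
16+4+2
16+3+3
15+6+1
15+5+2
15+4+3
…and 28 more, for 40 total.

40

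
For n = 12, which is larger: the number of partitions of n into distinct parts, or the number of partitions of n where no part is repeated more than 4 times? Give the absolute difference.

Partitions of 12 into distinct parts: 15.
Partitions of 12 where no part is repeated more than 4 times: 60.
|15 − 60| = 45.

45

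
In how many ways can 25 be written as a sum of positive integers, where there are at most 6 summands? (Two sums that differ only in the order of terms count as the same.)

There are 612 such partitions.

612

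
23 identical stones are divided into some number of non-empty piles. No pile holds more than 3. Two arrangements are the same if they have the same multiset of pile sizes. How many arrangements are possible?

A partial list (first 12 by largest part):
2+3+3+3+3+3+3+3
1+1+3+3+3+3+3+3+3
1+2+2+3+3+3+3+3+3
1+1+1+2+3+3+3+3+3+3
1+1+1+1+1+3+3+3+3+3+3
2+2+2+2+3+3+3+3+3
1+1+2+2+2+3+3+3+3+3
1+1+1+1+2+2+3+3+3+3+3
1+1+1+1+1+1+2+3+3+3+3+3
1+1+1+1+1+1+1+1+3+3+3+3+3
1+2+2+2+2+2+3+3+3+3
1+1+1+2+2+2+2+3+3+3+3
…and 44 more, for 56 total.

56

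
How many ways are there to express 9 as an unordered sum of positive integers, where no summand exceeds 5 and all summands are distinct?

They are:
4, 5
1, 3, 5
2, 3, 4
Counting gives 3.

3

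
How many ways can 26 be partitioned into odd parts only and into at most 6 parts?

69

A partial list (first 12 by largest part):
25+1
23+3
23+1+1+1
21+5
21+3+1+1
21+1+1+1+1+1
19+7
19+5+1+1
19+3+3+1
19+3+1+1+1+1
17+9
17+7+1+1
…and 57 more, for 69 total.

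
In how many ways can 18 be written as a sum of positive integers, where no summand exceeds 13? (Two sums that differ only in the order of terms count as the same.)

373

Counting exhaustively, 373 partitions satisfy the conditions.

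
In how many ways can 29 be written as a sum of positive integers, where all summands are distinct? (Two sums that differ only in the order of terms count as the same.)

256

A full systematic count gives 256.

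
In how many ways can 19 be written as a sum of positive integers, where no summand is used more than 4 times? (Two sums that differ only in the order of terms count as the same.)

325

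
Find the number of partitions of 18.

385

Direct enumeration gives 385 partitions.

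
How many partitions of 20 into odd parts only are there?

There are too many to list fully; the first 12 (by largest part) are:
1 + 19
3 + 17
1 + 1 + 1 + 17
5 + 15
1 + 1 + 3 + 15
1 + 1 + 1 + 1 + 1 + 15
7 + 13
1 + 1 + 5 + 13
1 + 3 + 3 + 13
1 + 1 + 1 + 1 + 3 + 13
1 + 1 + 1 + 1 + 1 + 1 + 1 + 13
9 + 11
…and 52 more, for 64 total.

64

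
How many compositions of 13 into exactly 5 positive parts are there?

495

Place 4 bars in the 12 internal gaps of a row of 13 dots: C(12,4) = 495.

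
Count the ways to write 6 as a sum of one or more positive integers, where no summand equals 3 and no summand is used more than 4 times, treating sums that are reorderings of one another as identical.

7

Enumerating:
6
1,5
2,4
1,1,4
2,2,2
1,1,2,2
1,1,1,1,2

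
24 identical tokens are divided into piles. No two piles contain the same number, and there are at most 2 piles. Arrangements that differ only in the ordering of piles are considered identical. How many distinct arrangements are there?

12

Listing the qualifying partitions of 24:
24
23,1
22,2
21,3
20,4
19,5
18,6
17,7
16,8
15,9
14,10
13,11
That's 12 in total.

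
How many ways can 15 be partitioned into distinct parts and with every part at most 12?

24

The partitions of 15 that satisfy the conditions:
12+3
12+2+1
11+4
11+3+1
10+5
10+4+1
10+3+2
9+6
9+5+1
9+4+2
9+3+2+1
8+7
8+6+1
8+5+2
8+4+3
8+4+2+1
7+6+2
7+5+3
7+5+2+1
7+4+3+1
6+5+4
6+5+3+1
6+4+3+2
5+4+3+2+1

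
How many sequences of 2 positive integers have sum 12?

By stars and bars with positive parts, the count is C(11,1) = 11.

11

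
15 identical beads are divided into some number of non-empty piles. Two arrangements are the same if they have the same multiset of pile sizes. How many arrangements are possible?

A full systematic count gives 176.

176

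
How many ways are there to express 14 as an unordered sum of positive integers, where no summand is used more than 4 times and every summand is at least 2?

32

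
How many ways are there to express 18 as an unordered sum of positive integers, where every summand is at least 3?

33

A partial list (first 12 by largest part):
18
15+3
14+4
13+5
12+6
12+3+3
11+7
11+4+3
10+8
10+5+3
10+4+4
9+9
…and 21 more, for 33 total.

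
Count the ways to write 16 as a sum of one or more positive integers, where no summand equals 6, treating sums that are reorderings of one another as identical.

A full systematic count gives 189.

189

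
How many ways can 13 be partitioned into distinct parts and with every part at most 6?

4

They are:
2,5,6
3,4,6
1,2,4,6
1,3,4,5
That's 4 in total.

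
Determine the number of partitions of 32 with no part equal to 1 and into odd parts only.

50

There are too many to list fully; the first 12 (by largest part) are:
3 + 29
5 + 27
7 + 25
9 + 23
3 + 3 + 3 + 23
11 + 21
3 + 3 + 5 + 21
13 + 19
3 + 3 + 7 + 19
3 + 5 + 5 + 19
15 + 17
3 + 3 + 9 + 17
…and 38 more, for 50 total.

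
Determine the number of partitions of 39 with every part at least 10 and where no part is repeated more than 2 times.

22

Listing the qualifying partitions of 39:
39
29,10
28,11
27,12
26,13
25,14
24,15
23,16
22,17
21,18
20,19
19,10,10
18,11,10
17,12,10
17,11,11
16,13,10
16,12,11
15,14,10
15,13,11
15,12,12
14,14,11
14,13,12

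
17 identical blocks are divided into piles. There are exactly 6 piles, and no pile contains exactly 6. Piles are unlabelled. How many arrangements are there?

34

A partial list (first 12 by largest part):
1, 1, 1, 1, 1, 12
1, 1, 1, 1, 2, 11
1, 1, 1, 1, 3, 10
1, 1, 1, 2, 2, 10
1, 1, 1, 1, 4, 9
1, 1, 1, 2, 3, 9
1, 1, 2, 2, 2, 9
1, 1, 1, 1, 5, 8
1, 1, 1, 2, 4, 8
1, 1, 1, 3, 3, 8
1, 1, 2, 2, 3, 8
1, 2, 2, 2, 2, 8
…and 22 more, for 34 total.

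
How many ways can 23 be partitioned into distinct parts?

Systematic enumeration (by largest part, then next-largest, …) yields 104.

104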